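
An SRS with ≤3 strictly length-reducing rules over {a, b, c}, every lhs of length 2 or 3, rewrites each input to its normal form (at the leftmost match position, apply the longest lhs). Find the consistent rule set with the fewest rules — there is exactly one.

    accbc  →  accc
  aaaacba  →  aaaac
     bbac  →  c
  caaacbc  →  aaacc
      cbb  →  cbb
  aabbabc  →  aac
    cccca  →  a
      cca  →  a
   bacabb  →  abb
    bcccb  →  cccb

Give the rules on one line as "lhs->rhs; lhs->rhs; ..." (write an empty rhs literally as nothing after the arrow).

ba->; bc->c; ca->a

  | accbc => accc
  | aaaacba => aaaac
  | bbac => bc => c
  | caaacbc => aaacbc => aaacc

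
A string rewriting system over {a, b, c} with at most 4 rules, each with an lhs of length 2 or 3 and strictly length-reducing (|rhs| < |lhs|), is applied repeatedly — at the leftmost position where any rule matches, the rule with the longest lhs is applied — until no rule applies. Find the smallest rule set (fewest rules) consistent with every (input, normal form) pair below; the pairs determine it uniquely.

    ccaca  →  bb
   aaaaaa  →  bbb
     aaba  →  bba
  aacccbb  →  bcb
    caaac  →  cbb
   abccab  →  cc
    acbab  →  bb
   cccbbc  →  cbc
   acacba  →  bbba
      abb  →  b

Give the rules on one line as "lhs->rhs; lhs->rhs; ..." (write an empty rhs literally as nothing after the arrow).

  | ccaca => ccba => baa => bb
  | aaaaaa => baaaa => bbaa => bbb
  | aaba => bba
  | aacccbb => bcccbb => bcbab => bcb

aa->b; ab->; ac->b; ccb->ba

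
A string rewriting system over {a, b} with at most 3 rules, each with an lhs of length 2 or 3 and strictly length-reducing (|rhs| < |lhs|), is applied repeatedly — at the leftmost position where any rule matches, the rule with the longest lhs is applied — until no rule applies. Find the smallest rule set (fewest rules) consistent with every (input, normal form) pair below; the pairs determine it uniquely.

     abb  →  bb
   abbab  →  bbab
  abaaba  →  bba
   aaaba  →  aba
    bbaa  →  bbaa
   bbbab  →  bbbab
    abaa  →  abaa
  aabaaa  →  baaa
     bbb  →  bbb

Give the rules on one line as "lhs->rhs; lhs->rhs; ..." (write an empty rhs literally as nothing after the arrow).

aab->b; abb->bb

  | abb => bb
  | abbab => bbab
  | abaaba => abba => bba
  | aaaba => aba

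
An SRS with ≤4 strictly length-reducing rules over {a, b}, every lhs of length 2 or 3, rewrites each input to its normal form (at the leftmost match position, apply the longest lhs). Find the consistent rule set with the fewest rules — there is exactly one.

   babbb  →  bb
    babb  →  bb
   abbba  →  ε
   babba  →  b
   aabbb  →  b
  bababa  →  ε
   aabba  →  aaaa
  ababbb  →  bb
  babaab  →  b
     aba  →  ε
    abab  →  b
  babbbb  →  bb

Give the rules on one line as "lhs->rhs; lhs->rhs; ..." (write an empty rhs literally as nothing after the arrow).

  | babbb => bbb => bb
  | babb => bb
  | abbba => aaba => aba => ba => ε
  | babba => bba => b

ab->b; abb->aa; ba->; bbb->bb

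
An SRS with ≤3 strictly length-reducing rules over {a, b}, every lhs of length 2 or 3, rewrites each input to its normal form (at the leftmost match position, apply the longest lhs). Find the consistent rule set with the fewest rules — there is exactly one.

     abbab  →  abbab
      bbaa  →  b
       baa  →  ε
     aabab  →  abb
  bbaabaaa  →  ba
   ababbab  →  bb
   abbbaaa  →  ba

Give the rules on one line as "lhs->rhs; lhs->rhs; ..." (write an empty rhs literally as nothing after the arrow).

  | abbab
  | bbaa => b
  | baa => ε
  | aabab => abb

aba->b; baa->; bbb->ab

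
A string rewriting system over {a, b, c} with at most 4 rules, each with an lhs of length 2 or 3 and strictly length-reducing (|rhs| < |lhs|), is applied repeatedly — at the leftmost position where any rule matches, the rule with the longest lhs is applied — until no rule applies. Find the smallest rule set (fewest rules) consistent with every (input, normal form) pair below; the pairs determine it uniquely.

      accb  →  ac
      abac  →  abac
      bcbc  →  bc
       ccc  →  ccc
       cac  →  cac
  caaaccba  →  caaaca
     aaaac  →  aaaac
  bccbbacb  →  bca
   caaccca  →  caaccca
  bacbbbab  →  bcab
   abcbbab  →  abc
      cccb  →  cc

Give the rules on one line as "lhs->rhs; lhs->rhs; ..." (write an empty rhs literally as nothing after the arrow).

bab->bc; cb->; cbb->

  | accb => ac
  | abac
  | bcbc => bc
  | ccc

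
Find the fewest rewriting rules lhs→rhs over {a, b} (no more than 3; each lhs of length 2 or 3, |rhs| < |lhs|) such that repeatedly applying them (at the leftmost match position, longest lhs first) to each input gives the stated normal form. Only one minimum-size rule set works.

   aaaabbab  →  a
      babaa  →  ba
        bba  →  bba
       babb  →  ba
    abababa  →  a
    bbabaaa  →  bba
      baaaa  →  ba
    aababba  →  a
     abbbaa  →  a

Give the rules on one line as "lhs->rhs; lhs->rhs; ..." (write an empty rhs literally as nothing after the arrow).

aa->a; ab->a

  | aaaabbab => aaabbab => aabbab => abbab => abab => aab => ab => a
  | babaa => baaa => baa => ba
  | bba
  | babb => bab => ba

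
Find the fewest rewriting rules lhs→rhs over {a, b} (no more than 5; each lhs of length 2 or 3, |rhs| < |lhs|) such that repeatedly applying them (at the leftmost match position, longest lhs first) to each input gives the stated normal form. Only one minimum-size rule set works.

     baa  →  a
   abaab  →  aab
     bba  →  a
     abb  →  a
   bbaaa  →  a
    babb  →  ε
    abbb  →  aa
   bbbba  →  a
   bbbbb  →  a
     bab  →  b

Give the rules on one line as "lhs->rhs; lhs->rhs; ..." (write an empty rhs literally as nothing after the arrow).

aaa->a; ba->; bb->; bbb->a

  | baa => a
  | abaab => aab
  | bba => a
  | abb => a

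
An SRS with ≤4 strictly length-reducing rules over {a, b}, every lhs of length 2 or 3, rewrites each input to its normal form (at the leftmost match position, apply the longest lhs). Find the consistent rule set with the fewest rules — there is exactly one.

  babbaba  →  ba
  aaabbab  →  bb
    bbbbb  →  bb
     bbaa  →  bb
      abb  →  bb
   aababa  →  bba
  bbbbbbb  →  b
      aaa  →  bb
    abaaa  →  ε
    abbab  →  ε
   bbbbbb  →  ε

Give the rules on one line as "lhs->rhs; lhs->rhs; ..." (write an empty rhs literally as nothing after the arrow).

  | babbaba => bbbaba => aba => ba
  | aaabbab => bbbbab => bab => bb
  | bbbbb => bb
  | bbaa => bb

aa->; aaa->bb; ab->b; bbb->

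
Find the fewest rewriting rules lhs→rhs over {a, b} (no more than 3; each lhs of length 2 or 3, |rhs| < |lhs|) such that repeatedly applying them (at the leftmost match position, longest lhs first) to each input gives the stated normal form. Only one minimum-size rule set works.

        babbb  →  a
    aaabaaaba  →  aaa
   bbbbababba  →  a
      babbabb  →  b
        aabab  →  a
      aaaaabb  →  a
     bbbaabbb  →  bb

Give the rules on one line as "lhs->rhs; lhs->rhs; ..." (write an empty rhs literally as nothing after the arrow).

aab->; ab->a; ba->a

  | babbb => abbb => abb => ab => a
  | aaabaaaba => aaaaba => aaa
  | bbbbababba => bbbababba => bbababba => bababba => ababba => aabba => ba => a
  | babbabb => abbabb => ababb => aabb => b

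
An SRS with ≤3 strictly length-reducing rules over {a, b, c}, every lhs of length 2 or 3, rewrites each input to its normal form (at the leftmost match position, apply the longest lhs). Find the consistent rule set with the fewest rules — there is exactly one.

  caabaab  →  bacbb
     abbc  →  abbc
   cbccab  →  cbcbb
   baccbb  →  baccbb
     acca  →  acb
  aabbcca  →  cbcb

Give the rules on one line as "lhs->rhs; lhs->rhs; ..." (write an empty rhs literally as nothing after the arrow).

aab->c; baa->cb; ca->b

  | caabaab => babaab => bacbb
  | abbc
  | cbccab => cbcbb
  | baccbb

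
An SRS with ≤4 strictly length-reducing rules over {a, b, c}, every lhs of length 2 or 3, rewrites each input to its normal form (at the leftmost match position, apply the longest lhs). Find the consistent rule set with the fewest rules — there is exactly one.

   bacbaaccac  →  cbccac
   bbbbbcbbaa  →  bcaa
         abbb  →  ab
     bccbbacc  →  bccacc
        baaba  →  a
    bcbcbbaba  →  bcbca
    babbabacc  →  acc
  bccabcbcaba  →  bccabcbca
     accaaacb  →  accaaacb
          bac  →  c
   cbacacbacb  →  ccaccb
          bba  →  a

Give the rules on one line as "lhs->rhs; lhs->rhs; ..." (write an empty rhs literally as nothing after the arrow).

ba->; baa->b; bb->

  | bacbaaccac => cbaaccac => cbccac
  | bbbbbcbbaa => bbbcbbaa => bcbbaa => bcaa
  | abbb => ab
  | bccbbacc => bccacc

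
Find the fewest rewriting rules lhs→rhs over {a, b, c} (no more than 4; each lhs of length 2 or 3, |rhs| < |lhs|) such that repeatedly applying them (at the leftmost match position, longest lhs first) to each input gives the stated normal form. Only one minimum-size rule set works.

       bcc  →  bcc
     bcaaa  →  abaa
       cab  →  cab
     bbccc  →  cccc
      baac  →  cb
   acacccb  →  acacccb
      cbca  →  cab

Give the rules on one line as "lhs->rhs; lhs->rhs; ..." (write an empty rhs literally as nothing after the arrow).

aac->bb; bb->c; bca->ab

  | bcc
  | bcaaa => abaa
  | cab
  | bbccc => cccc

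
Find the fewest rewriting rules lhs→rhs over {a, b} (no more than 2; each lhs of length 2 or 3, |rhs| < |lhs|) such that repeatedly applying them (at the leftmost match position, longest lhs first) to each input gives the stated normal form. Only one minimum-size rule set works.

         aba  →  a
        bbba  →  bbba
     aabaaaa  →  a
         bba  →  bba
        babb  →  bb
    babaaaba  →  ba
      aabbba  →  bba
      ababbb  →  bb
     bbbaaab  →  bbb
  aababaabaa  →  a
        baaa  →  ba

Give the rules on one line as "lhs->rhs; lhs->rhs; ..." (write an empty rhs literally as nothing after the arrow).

aa->a; ab->

  | aba => a
  | bbba
  | aabaaaa => abaaaa => aaaa => aaa => aa => a
  | bba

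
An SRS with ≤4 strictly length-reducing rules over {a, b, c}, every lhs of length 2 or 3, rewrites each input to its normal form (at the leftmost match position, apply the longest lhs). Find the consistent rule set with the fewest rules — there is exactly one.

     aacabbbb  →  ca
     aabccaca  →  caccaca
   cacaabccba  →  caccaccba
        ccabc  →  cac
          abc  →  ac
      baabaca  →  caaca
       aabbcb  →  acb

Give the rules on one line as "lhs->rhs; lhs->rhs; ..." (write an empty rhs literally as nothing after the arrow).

  | aacabbbb => aaabbb => acabb => aab => ca
  | aabccaca => caccaca
  | cacaabccba => caccaccba
  | ccabc => cac

aab->ca; bc->c; cab->a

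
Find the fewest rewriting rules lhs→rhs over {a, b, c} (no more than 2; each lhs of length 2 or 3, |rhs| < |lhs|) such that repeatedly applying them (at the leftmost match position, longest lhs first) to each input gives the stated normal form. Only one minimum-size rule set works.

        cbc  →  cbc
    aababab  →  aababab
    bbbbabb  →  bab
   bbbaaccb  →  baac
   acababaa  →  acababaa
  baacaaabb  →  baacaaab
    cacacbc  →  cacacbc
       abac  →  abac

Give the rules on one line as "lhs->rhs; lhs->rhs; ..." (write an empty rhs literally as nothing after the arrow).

  | cbc
  | aababab
  | bbbbabb => bbbabb => bbabb => babb => bab
  | bbbaaccb => bbaaccb => baaccb => baac

bb->b; ccb->c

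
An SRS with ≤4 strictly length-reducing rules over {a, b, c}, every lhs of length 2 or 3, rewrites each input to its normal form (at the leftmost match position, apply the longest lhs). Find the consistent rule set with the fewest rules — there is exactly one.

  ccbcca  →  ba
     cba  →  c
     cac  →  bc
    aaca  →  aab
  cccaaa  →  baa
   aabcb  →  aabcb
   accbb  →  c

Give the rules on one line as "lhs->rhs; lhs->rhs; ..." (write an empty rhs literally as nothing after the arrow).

abb->c; ca->b; cba->c; cc->

  | ccbcca => bcca => ba
  | cba => c
  | cac => bc
  | aaca => aab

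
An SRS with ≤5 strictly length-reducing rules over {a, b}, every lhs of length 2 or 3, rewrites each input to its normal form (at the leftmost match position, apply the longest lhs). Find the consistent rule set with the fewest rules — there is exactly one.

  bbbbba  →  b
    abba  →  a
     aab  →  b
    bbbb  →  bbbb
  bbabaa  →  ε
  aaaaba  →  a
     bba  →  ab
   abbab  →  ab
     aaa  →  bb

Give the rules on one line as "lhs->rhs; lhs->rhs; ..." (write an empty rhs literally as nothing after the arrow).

aa->; aaa->bb; abb->; bba->ab

  | bbbbba => bbbab => babb => b
  | abba => a
  | aab => b
  | bbbb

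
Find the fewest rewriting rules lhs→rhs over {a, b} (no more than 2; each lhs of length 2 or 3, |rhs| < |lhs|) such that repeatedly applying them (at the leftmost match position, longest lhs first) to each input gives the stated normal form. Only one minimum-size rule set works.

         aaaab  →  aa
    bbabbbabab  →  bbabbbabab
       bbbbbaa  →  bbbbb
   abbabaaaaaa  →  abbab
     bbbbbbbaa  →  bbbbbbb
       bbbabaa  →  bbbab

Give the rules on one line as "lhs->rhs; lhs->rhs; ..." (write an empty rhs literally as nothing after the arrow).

aab->; baa->b

  | aaaab => aa
  | bbabbbabab
  | bbbbbaa => bbbbb
  | abbabaaaaaa => abbabaaaa => abbabaa => abbab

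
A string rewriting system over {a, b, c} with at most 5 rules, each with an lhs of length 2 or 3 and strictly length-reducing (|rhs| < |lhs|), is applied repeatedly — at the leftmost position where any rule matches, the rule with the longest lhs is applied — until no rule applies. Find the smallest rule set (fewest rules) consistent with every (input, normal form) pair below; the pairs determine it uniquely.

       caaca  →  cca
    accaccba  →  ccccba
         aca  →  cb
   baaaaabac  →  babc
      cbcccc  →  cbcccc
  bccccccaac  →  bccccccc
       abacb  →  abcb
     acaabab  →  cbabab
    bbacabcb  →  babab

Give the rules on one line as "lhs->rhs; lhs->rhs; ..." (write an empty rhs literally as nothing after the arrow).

aa->; ac->c; aca->cb; bbc->ba

  | caaca => cca
  | accaccba => ccaccba => ccccba
  | aca => cb
  | baaaaabac => baaabac => babac => babc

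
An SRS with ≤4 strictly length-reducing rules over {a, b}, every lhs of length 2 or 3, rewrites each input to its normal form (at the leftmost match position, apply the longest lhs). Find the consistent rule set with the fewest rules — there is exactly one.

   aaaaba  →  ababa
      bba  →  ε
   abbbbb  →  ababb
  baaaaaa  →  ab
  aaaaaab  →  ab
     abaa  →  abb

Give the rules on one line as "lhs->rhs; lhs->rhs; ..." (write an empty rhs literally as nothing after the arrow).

aaa->ab; baa->bb; bba->; bbb->ba

  | aaaaba => ababa
  | bba => ε
  | abbbbb => ababb
  | baaaaaa => bbaaaa => aaa => ab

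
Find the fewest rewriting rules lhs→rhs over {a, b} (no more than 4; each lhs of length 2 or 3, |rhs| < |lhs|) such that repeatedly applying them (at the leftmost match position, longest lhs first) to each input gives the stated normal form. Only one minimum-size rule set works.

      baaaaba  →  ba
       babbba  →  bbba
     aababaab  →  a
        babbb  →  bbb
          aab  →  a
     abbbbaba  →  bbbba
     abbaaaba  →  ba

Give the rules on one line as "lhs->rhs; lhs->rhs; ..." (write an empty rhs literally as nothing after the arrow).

  | baaaaba => aaaaba => aaaba => aaba => aba => ba
  | babbba => bbba
  | aababaab => ababaab => babaab => bbaab => baab => aab => a
  | babbb => bbb

ab->; aba->ba; baa->aa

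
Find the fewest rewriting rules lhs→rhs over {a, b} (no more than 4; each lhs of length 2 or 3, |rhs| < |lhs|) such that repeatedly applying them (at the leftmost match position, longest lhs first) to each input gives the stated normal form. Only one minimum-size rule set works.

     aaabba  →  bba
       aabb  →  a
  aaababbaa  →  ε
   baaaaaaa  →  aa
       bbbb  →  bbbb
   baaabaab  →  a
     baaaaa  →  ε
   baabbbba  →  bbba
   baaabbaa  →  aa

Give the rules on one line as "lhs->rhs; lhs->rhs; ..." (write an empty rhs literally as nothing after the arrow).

aaa->; ab->; abb->; baa->ab

  | aaabba => bba
  | aabb => a
  | aaababbaa => babbaa => baa => ab => ε
  | baaaaaaa => abaaaaa => aaaaa => aa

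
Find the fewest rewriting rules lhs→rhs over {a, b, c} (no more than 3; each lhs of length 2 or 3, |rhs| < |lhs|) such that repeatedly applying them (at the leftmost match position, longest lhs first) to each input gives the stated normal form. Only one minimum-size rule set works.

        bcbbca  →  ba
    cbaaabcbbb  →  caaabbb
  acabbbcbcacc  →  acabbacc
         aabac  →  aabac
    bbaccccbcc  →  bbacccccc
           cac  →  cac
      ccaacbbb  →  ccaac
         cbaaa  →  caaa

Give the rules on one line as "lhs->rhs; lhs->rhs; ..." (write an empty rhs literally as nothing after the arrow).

bc->; cb->c

  | bcbbca => bbca => ba
  | cbaaabcbbb => caaabcbbb => caaabbb
  | acabbbcbcacc => acabbbcacc => acabbacc
  | aabac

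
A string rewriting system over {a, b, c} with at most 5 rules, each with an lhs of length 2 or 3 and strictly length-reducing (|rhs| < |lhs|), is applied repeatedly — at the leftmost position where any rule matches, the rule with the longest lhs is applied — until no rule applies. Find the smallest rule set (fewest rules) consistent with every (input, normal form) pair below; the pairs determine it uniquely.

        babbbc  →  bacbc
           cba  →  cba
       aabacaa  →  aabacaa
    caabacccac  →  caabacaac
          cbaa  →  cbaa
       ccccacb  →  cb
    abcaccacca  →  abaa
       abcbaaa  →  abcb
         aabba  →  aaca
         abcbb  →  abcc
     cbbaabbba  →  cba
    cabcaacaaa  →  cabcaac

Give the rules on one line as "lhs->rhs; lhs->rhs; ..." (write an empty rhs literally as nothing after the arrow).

aaa->; bb->c; cac->ac; cca->aa

  | babbbc => bacbc
  | cba
  | aabacaa
  | caabacccac => caabacaac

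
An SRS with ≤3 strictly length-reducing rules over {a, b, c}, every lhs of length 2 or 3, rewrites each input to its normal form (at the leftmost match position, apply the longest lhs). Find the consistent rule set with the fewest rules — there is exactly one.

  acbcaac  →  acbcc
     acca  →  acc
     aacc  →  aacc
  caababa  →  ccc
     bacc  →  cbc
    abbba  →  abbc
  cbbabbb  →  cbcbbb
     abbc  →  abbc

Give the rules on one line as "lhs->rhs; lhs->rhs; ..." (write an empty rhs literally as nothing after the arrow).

ba->c; bac->cb; ca->c

  | acbcaac => acbcac => acbcc
  | acca => acc
  | aacc
  | caababa => cababa => cbaba => ccba => ccc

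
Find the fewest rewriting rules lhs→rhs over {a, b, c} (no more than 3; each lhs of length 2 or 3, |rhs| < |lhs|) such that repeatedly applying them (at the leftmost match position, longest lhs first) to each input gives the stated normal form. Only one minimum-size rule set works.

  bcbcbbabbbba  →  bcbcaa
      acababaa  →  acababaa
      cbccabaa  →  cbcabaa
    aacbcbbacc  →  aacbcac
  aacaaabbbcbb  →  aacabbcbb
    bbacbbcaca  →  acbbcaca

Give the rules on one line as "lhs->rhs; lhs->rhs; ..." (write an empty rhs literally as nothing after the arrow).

  | bcbcbbabbbba => bcbcabbbba => bcbcabba => bcbcaa
  | acababaa
  | cbccabaa => cbcabaa
  | aacbcbbacc => aacbcacc => aacbcac

aab->; bba->a; cc->c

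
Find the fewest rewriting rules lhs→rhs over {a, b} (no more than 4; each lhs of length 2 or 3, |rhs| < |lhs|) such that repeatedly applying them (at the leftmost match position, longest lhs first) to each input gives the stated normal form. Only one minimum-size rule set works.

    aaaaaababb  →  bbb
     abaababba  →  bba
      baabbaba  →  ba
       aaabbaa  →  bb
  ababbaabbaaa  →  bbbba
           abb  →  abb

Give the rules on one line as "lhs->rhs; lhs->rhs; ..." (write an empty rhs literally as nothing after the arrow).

aa->b; aab->aa; aba->; bab->

  | aaaaaababb => baaaababb => bbaababb => bbaaabb => bbbabb => bbb
  | abaababba => ababba => bba
  | baabbaba => baababa => baaaba => bbaba => ba
  | aaabbaa => babbaa => baa => bb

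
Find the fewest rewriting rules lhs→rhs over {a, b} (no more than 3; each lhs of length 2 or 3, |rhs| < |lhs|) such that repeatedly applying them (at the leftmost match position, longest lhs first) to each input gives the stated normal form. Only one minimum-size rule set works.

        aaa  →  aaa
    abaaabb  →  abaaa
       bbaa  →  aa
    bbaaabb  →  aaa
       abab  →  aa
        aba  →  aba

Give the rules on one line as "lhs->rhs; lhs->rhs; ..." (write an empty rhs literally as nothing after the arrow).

  | aaa
  | abaaabb => abaaa
  | bbaa => aa
  | bbaaabb => aaabb => aaa

bab->a; bb->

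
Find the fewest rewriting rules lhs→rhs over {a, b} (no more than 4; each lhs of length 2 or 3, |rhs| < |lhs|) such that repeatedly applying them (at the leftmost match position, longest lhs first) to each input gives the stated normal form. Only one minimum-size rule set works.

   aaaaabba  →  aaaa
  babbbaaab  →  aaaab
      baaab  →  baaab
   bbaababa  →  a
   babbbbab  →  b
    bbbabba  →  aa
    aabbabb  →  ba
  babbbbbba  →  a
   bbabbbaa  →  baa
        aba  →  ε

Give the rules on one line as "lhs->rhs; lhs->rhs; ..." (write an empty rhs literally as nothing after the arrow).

aba->; abb->ba; bab->; bb->a

  | aaaaabba => aaaabaa => aaaa
  | babbbaaab => bbaaab => aaaab
  | baaab
  | bbaababa => aaababa => aaba => a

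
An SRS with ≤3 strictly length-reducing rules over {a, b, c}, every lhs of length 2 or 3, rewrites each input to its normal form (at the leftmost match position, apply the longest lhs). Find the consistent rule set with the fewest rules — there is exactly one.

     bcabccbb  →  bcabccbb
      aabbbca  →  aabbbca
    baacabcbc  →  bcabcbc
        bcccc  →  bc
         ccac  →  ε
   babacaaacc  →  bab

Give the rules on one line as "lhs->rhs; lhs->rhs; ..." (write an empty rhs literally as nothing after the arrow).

  | bcabccbb
  | aabbbca
  | baacabcbc => bacabcbc => bcabcbc
  | bcccc => bc

ac->c; ccc->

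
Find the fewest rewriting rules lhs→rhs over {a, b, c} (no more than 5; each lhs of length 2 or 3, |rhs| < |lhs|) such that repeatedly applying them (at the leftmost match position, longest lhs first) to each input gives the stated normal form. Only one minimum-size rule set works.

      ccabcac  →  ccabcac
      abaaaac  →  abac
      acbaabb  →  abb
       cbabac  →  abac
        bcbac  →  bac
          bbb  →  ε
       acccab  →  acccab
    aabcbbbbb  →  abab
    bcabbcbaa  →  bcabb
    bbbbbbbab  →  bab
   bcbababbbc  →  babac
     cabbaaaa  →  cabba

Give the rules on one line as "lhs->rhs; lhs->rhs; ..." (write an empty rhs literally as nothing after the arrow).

  | ccabcac
  | abaaaac => abac
  | acbaabb => aaaabb => abb
  | cbabac => aabac => abac

aa->a; aaa->; bbb->; cb->a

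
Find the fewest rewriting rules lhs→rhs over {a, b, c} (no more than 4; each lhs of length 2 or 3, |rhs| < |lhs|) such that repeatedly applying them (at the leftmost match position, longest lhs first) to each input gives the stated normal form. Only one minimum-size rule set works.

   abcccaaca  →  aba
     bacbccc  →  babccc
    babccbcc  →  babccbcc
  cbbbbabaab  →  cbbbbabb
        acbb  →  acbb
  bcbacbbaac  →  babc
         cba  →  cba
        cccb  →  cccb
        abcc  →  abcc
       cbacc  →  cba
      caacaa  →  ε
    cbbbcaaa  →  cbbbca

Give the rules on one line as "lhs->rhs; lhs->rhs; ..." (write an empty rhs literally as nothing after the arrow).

aa->; bac->ba; bcb->ba; cca->a

  | abcccaaca => abcaaca => abcca => aba
  | bacbccc => babccc
  | babccbcc
  | cbbbbabaab => cbbbbabb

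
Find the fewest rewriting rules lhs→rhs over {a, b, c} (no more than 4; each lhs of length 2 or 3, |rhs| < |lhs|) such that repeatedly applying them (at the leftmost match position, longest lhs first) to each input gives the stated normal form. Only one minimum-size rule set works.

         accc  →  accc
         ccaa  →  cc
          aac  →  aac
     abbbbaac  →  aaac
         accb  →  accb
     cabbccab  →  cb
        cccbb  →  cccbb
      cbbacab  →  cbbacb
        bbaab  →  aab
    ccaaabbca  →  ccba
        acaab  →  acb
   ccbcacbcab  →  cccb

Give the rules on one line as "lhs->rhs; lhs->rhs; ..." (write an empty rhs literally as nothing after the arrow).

  | accc
  | ccaa => cca => cc
  | aac
  | abbbbaac => abbbaac => abbaac => abaac => aaac

baa->aa; bc->; ca->c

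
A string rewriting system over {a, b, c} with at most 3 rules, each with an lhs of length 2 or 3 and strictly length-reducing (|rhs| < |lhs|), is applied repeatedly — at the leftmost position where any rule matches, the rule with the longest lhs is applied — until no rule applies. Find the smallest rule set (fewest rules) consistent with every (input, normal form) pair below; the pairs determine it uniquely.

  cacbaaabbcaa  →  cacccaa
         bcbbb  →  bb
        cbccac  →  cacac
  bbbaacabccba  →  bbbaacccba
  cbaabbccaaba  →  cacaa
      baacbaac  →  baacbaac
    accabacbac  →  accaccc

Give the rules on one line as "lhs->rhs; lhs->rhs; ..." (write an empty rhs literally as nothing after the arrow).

ab->; bac->cc; bc->a

  | cacbaaabbcaa => cacbaabcaa => cacbacaa => cacccaa
  | bcbbb => abbb => bb
  | cbccac => cacac
  | bbbaacabccba => bbbaacccba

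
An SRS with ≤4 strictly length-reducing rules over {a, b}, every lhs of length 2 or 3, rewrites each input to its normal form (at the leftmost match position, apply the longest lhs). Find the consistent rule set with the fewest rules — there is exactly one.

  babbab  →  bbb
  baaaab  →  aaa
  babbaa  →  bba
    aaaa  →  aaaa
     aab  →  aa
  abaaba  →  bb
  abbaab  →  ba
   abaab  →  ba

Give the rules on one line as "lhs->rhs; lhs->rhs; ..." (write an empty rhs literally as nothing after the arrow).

ab->a; aba->b; baa->a

  | babbab => babab => bbb
  | baaaab => aaab => aaa
  | babbaa => babaa => bba
  | aaaa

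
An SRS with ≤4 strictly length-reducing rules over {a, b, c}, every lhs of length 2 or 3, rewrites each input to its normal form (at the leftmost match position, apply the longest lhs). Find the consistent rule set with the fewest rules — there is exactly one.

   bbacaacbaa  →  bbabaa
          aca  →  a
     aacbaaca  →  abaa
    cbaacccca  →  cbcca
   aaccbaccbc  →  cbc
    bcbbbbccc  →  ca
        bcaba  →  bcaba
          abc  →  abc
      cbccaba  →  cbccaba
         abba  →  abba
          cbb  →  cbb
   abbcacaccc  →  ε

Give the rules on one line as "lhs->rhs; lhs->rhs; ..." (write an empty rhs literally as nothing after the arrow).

ac->; bbc->a; bcb->cb

  | bbacaacbaa => bbaacbaa => bbabaa
  | aca => a
  | aacbaaca => abaaca => abaa
  | cbaacccca => cbaccca => cbcca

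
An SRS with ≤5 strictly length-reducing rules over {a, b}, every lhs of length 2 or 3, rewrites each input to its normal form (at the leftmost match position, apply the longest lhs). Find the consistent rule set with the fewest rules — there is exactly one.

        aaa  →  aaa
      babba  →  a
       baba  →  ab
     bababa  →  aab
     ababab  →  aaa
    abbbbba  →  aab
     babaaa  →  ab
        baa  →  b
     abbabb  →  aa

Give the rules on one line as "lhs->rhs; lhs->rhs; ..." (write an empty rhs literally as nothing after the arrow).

ba->b; bb->a; bba->ab; bbb->

  | aaa
  | babba => bbba => a
  | baba => bba => ab
  | bababa => bbaba => abba => aab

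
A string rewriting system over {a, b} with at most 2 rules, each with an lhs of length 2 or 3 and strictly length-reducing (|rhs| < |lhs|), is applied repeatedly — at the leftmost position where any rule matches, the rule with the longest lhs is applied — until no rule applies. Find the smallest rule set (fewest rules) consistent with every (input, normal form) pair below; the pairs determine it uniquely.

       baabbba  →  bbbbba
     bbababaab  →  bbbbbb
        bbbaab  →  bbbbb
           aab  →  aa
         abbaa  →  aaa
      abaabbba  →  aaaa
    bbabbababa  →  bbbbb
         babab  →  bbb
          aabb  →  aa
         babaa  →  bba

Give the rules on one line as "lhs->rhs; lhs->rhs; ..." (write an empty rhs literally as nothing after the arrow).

ab->a; baa->bb

  | baabbba => bbbbba
  | bbababaab => bbaabaab => bbbbaab => bbbbbb
  | bbbaab => bbbbb
  | aab => aa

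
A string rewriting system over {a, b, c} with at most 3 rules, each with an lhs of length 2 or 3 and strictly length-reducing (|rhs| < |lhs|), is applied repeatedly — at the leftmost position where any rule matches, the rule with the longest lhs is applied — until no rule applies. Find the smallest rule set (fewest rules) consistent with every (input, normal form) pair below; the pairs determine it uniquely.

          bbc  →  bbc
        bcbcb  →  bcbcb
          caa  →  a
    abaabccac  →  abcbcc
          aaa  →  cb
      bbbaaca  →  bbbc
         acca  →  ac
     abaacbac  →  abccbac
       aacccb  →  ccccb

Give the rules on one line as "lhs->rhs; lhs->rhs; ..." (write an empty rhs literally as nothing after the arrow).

aa->c; aaa->cb; ca->

  | bbc
  | bcbcb
  | caa => a
  | abaabccac => abcbccac => abcbcc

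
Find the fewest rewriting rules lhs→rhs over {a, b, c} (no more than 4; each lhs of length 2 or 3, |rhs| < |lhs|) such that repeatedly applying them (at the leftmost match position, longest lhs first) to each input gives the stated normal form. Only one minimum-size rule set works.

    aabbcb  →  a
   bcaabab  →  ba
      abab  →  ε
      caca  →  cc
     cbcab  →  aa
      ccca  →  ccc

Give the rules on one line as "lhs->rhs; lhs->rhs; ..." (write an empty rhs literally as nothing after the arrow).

ab->; ca->c; cb->a

  | aabbcb => abcb => cb => a
  | bcaabab => bcabab => bcbab => baab => ba
  | abab => ab => ε
  | caca => cca => cc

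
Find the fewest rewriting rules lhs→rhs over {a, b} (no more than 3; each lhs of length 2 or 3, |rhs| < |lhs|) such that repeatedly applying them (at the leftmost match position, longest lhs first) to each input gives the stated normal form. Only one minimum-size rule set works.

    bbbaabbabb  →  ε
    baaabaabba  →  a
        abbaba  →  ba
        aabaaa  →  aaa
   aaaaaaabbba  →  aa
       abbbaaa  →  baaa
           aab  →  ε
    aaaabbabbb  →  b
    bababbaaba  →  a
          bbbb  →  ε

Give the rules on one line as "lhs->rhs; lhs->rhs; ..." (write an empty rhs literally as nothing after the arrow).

  | bbbaabbabb => baabbabb => bbabb => abb => bb => ε
  | baaabaabba => baaabba => baba => bba => a
  | abbaba => bbaba => aba => ba
  | aabaaa => aaa

aab->; ab->b; bb->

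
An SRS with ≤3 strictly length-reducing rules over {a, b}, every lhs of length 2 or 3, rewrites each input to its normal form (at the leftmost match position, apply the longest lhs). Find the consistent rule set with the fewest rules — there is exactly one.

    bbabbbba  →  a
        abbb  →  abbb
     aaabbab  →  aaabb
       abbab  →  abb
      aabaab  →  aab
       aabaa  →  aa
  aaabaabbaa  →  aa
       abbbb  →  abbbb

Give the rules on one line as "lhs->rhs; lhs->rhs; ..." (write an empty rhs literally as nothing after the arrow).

aba->ba; ba->a; bab->b

  | bbabbbba => bbbbba => bbbba => bbba => bba => ba => a
  | abbb
  | aaabbab => aaabb
  | abbab => abb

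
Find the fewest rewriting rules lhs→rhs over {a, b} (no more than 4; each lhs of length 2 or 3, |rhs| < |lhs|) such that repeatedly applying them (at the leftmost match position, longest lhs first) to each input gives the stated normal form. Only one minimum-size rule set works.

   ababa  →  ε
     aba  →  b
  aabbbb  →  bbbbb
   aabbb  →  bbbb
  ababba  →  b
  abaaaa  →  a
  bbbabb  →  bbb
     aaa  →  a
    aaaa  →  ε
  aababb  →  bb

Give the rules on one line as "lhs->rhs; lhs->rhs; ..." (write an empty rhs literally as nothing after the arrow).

aa->b; ba->a; baa->; bba->

  | ababa => aaba => bba => ε
  | aba => aa => b
  | aabbbb => bbbbb
  | aabbb => bbbb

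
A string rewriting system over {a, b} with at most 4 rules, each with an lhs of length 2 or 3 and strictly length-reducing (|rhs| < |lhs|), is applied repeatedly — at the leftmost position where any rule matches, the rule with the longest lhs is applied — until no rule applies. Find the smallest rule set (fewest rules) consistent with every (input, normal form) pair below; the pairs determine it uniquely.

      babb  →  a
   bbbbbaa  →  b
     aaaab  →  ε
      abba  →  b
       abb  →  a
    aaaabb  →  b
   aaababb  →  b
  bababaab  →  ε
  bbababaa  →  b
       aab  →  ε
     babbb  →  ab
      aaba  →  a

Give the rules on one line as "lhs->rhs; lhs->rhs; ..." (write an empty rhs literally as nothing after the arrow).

  | babb => abb => a
  | bbbbbaa => bbbaa => baa => aa => b
  | aaaab => baab => aab => bb => ε
  | abba => aa => b

aa->b; ba->a; bb->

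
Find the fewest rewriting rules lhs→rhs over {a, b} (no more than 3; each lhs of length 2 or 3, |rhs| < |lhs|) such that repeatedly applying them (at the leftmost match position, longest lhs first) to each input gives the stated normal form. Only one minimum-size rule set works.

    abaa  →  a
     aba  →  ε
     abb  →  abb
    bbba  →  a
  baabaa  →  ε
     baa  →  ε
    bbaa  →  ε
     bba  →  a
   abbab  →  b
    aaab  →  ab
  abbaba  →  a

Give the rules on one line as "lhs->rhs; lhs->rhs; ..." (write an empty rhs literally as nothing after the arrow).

  | abaa => aaa => a
  | aba => aa => ε
  | abb
  | bbba => bba => ba => a

aa->; ba->a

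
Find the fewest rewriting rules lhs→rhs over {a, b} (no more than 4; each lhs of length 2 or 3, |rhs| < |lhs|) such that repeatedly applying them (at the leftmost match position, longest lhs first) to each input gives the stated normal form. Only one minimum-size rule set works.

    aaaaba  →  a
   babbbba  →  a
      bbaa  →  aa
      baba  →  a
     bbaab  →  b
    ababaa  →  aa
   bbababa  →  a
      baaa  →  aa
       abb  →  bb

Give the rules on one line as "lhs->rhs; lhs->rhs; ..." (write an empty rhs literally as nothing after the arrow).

aaa->aa; ab->b; ba->a

  | aaaaba => aaaba => aaba => aba => ba => a
  | babbbba => abbbba => bbbba => bbba => bba => ba => a
  | bbaa => baa => aa
  | baba => aba => ba => a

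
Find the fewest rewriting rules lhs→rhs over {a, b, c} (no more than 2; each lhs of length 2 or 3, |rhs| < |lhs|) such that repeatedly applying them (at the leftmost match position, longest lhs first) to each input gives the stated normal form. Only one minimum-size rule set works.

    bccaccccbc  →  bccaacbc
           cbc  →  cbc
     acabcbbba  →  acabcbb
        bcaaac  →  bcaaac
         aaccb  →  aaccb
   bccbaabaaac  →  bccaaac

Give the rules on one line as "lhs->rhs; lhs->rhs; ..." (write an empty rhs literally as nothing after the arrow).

  | bccaccccbc => bccaacbc
  | cbc
  | acabcbbba => acabcbb
  | bcaaac

ba->; ccc->a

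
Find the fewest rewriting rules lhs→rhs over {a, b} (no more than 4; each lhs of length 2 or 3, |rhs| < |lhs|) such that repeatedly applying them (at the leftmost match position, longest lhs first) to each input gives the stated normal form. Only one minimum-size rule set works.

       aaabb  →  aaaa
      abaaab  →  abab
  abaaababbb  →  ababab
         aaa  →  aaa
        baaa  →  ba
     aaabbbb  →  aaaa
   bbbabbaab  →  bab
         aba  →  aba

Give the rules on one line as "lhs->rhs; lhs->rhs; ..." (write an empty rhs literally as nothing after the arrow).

baa->ba; bb->a; bbb->b

  | aaabb => aaaa
  | abaaab => abaab => abab
  | abaaababbb => abaababbb => abababbb => ababab
  | aaa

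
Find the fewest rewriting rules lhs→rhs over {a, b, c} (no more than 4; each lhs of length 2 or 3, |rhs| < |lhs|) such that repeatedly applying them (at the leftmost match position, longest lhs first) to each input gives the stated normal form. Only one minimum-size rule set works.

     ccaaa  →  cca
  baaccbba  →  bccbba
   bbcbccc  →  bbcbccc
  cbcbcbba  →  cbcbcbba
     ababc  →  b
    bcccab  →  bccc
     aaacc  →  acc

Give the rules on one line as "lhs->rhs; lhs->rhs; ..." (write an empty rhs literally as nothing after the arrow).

  | ccaaa => cca
  | baaccbba => bccbba
  | bbcbccc
  | cbcbcbba

aa->; ab->; abc->b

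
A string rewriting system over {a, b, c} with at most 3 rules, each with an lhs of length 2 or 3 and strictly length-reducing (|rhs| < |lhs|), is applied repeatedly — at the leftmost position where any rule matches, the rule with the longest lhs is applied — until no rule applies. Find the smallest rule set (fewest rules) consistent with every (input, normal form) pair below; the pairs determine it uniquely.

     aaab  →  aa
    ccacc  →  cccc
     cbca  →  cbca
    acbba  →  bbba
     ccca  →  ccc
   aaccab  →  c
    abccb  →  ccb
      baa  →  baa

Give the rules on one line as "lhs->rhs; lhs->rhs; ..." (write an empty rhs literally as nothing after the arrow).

ab->; ac->b; cca->cc

  | aaab => aa
  | ccacc => cccc
  | cbca
  | acbba => bbba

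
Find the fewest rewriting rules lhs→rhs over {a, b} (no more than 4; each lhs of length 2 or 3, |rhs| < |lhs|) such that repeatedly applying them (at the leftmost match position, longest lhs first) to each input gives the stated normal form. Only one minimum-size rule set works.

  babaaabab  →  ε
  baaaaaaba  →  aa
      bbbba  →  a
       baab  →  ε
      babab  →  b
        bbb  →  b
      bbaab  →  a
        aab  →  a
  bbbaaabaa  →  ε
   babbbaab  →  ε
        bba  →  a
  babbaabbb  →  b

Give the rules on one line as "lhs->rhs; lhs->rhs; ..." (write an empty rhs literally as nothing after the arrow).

ab->; aba->bb; ba->; bb->

  | babaaabab => baaabab => aabab => abbb => bb => ε
  | baaaaaaba => aaaaaba => aaaabb => aaab => aa
  | bbbba => bba => a
  | baab => ab => ε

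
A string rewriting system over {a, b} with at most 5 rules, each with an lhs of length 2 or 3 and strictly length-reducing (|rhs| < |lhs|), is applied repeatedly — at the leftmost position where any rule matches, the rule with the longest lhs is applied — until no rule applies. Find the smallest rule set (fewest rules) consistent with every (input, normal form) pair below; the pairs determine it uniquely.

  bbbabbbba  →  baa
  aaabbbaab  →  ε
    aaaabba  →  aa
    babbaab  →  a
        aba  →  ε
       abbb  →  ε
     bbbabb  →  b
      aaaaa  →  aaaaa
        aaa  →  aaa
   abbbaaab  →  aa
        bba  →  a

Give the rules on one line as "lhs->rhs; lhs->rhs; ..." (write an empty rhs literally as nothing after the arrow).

ab->; aba->; bb->; bbb->ba

  | bbbabbbba => baabbbba => babbba => bbba => baa
  | aaabbbaab => aabbaab => abaab => ab => ε
  | aaaabba => aaaba => aa
  | babbaab => bbaab => aab => a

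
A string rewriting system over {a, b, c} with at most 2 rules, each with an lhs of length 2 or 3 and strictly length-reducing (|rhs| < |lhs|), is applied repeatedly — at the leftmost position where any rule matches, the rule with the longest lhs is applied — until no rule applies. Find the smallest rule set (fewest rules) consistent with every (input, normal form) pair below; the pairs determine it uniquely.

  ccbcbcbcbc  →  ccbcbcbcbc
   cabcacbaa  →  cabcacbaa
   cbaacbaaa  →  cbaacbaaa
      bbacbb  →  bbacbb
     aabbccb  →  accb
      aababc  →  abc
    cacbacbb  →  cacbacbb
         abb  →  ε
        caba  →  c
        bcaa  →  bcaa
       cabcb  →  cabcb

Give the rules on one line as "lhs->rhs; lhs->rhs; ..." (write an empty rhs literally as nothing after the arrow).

aba->; abb->

  | ccbcbcbcbc
  | cabcacbaa
  | cbaacbaaa
  | bbacbb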